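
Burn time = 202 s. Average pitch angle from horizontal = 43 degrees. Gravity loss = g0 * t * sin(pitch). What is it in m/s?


GL = 9.81 * 202 * sin(43 deg) = 1351 m/s

1351 m/s


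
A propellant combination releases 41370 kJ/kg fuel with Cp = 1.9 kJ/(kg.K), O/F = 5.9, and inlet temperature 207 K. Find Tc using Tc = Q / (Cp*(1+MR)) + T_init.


Tc = 41370 / (1.9 * (1 + 5.9)) + 207 = 3363 K

3363 K


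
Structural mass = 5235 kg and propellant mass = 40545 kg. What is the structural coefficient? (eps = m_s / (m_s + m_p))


eps = 5235 / (5235 + 40545) = 0.1144

0.1144


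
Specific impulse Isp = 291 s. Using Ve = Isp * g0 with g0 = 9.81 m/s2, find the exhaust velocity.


Ve = Isp * g0 = 291 * 9.81 = 2854.7 m/s

2854.7 m/s


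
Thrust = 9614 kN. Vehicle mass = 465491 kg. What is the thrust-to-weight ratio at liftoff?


TWR = 9614000 / (465491 * 9.81) = 2.11

2.11


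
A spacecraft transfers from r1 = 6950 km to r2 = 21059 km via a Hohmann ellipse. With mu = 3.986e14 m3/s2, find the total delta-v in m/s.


V1 = sqrt(mu/r1) = 7573.14 m/s
dV1 = V1*(sqrt(2*r2/(r1+r2)) - 1) = 1713.55 m/s
V2 = sqrt(mu/r2) = 4350.61 m/s
dV2 = V2*(1 - sqrt(2*r1/(r1+r2))) = 1285.76 m/s
Total dV = 2999 m/s

2999 m/s


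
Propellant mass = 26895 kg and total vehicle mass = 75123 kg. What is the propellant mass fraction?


PMF = 26895 / 75123 = 0.358

0.358


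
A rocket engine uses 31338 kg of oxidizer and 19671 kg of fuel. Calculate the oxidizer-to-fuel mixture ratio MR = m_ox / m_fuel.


MR = 31338 / 19671 = 1.59

1.59


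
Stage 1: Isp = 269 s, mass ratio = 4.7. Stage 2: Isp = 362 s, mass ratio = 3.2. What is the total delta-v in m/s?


dV1 = 269 * 9.81 * ln(4.7) = 4083.8 m/s
dV2 = 362 * 9.81 * ln(3.2) = 4130.6 m/s
Total dV = 4083.8 + 4130.6 = 8214.4 m/s ~ 8214 m/s

8214 m/s


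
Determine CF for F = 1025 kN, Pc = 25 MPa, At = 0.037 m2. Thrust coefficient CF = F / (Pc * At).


CF = 1025000 / (25e6 * 0.037) = 1.11

1.11


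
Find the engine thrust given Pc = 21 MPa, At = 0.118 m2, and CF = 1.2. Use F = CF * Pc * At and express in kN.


F = 1.2 * 21e6 * 0.118 = 2.9736e+06 N = 2973.6 kN

2973.6 kN


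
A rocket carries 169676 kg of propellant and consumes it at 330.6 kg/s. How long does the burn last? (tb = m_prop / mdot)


tb = 169676 / 330.6 = 513.2 s

513.2 s


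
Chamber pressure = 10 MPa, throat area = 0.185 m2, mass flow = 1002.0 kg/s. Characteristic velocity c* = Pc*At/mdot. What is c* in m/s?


c* = 10e6 * 0.185 / 1002.0 = 1846 m/s

1846 m/s


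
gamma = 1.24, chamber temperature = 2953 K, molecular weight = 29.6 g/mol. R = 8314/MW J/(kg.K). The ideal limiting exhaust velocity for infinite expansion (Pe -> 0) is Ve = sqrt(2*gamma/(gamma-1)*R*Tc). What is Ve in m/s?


R = 8314 / 29.6 = 280.88 J/(kg.K)
Ve = sqrt(2 * 1.24 / (1.24 - 1) * 280.88 * 2953) = 2928 m/s

2928 m/s


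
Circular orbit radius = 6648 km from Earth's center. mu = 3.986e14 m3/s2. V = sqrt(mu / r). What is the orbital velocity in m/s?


V = sqrt(3.986e14 / 6648000) = 7743 m/s

7743 m/s


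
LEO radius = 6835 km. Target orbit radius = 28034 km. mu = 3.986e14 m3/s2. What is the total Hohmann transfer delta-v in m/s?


V1 = sqrt(mu/r1) = 7636.59 m/s
dV1 = V1*(sqrt(2*r2/(r1+r2)) - 1) = 2047.02 m/s
V2 = sqrt(mu/r2) = 3770.74 m/s
dV2 = V2*(1 - sqrt(2*r1/(r1+r2))) = 1409.77 m/s
Total dV = 3457 m/s

3457 m/s


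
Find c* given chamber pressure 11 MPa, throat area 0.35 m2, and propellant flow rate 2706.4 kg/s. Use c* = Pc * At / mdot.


c* = 11e6 * 0.35 / 2706.4 = 1423 m/s

1423 m/s


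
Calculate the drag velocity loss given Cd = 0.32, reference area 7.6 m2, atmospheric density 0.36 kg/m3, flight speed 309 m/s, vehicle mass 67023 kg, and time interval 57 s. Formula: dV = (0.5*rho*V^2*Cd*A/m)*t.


D = 0.5 * 0.36 * 309^2 * 0.32 * 7.6 = 41797.76 N
a = 41797.76 / 67023 = 0.6236 m/s2
dV = 0.6236 * 57 = 35.5 m/s

35.5 m/s


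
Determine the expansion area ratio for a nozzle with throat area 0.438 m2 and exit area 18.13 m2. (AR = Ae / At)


AR = 18.13 / 0.438 = 41.4

41.4


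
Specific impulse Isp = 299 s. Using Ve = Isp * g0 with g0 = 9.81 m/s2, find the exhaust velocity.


Ve = Isp * g0 = 299 * 9.81 = 2933.2 m/s

2933.2 m/s


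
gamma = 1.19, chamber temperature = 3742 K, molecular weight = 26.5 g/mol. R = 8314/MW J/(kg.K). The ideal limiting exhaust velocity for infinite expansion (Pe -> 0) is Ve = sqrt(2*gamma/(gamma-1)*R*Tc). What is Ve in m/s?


R = 8314 / 26.5 = 313.74 J/(kg.K)
Ve = sqrt(2 * 1.19 / (1.19 - 1) * 313.74 * 3742) = 3835 m/s

3835 m/s


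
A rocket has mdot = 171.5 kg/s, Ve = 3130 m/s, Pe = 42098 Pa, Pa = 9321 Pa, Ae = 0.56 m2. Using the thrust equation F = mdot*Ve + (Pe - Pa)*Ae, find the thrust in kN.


F = 171.5 * 3130 + (42098 - 9321) * 0.56 = 555150.0 N = 555.1 kN

555.1 kN


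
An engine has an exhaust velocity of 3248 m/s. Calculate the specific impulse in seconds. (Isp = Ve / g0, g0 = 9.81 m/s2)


Isp = Ve / g0 = 3248 / 9.81 = 331.1 s

331.1 s


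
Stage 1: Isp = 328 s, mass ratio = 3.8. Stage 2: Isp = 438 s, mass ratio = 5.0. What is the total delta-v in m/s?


dV1 = 328 * 9.81 * ln(3.8) = 4295.6 m/s
dV2 = 438 * 9.81 * ln(5.0) = 6915.4 m/s
Total dV = 4295.6 + 6915.4 = 11211.0 m/s ~ 11211 m/s

11211 m/s


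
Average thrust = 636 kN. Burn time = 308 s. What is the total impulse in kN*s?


It = 636 * 308 = 195888 kN*s

195888 kN*s


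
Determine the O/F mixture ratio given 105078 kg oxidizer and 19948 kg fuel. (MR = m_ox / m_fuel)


MR = 105078 / 19948 = 5.27

5.27


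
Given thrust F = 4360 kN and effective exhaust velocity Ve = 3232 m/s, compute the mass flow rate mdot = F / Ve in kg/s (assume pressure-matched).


mdot = F / Ve = 4360000 / 3232 = 1349.0 kg/s

1349.0 kg/s


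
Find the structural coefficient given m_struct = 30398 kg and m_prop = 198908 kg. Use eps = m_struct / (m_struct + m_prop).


eps = 30398 / (30398 + 198908) = 0.1326

0.1326


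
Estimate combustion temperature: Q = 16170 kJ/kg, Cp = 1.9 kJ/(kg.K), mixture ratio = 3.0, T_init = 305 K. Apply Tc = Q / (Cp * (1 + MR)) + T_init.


Tc = 16170 / (1.9 * (1 + 3.0)) + 305 = 2433 K

2433 K


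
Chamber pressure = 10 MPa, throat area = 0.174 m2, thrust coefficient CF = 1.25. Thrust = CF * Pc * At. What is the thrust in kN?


F = 1.25 * 10e6 * 0.174 = 2.1750e+06 N = 2175.0 kN

2175.0 kN


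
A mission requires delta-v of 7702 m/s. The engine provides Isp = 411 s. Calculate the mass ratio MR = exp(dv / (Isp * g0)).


Ve = 411 * 9.81 = 4031.91 m/s
MR = exp(7702 / 4031.91) = 6.755

6.755


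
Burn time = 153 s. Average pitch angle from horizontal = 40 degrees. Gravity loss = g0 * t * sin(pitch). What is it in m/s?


GL = 9.81 * 153 * sin(40 deg) = 965 m/s

965 m/s


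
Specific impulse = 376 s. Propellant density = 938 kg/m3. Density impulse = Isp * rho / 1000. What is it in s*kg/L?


rho*Isp = 376 * 938 / 1000 = 353 s*kg/L

353 s*kg/L


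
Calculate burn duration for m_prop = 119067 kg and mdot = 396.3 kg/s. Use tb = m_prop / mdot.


tb = 119067 / 396.3 = 300.4 s

300.4 s


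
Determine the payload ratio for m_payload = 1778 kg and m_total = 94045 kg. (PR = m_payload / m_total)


PR = 1778 / 94045 = 0.0189

0.0189


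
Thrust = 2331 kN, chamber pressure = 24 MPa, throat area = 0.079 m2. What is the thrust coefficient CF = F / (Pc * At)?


CF = 2331000 / (24e6 * 0.079) = 1.23

1.23


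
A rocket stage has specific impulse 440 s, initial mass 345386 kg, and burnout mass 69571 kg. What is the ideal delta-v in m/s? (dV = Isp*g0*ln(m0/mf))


Ve = 440 * 9.81 = 4316.4 m/s
dV = 4316.4 * ln(345386/69571) = 6916 m/s

6916 m/s


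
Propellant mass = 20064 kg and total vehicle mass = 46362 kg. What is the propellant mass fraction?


PMF = 20064 / 46362 = 0.433

0.433


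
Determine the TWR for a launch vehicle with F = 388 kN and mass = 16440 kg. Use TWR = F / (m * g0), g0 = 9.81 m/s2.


TWR = 388000 / (16440 * 9.81) = 2.41

2.41


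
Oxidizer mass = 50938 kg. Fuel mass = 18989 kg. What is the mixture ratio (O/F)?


MR = 50938 / 18989 = 2.68

2.68


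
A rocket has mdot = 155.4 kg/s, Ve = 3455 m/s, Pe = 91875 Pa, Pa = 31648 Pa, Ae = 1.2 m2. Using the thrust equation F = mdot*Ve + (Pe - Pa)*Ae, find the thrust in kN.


F = 155.4 * 3455 + (91875 - 31648) * 1.2 = 609179.0 N = 609.2 kN

609.2 kN


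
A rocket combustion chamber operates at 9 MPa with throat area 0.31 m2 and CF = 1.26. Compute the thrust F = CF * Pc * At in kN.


F = 1.26 * 9e6 * 0.31 = 3.5154e+06 N = 3515.4 kN

3515.4 kN


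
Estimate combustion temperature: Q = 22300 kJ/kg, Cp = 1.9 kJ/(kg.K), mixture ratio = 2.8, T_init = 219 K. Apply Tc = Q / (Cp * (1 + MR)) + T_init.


Tc = 22300 / (1.9 * (1 + 2.8)) + 219 = 3308 K

3308 K


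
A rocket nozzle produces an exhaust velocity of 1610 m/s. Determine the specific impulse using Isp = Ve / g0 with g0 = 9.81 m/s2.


Isp = Ve / g0 = 1610 / 9.81 = 164.1 s

164.1 s


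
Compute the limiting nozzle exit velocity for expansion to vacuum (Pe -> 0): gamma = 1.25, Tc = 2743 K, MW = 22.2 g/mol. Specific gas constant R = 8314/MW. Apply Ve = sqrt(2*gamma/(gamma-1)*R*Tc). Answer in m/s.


R = 8314 / 22.2 = 374.5 J/(kg.K)
Ve = sqrt(2 * 1.25 / (1.25 - 1) * 374.5 * 2743) = 3205 m/s

3205 m/s


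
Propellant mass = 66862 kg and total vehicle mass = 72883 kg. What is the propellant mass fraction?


PMF = 66862 / 72883 = 0.917

0.917


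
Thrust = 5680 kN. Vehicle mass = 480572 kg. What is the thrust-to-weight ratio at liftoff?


TWR = 5680000 / (480572 * 9.81) = 1.2

1.2


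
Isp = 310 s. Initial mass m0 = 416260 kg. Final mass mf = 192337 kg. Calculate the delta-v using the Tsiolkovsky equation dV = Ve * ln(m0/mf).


Ve = 310 * 9.81 = 3041.1 m/s
dV = 3041.1 * ln(416260/192337) = 2348 m/s

2348 m/s


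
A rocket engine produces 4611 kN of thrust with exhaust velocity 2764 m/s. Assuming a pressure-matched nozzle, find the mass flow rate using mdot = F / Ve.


mdot = F / Ve = 4611000 / 2764 = 1668.2 kg/s

1668.2 kg/s


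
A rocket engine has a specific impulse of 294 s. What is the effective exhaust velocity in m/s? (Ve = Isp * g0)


Ve = Isp * g0 = 294 * 9.81 = 2884.1 m/s

2884.1 m/s


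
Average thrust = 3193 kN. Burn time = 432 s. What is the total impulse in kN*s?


It = 3193 * 432 = 1379376 kN*s

1379376 kN*s


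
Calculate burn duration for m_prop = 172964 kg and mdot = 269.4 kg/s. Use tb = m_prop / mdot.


tb = 172964 / 269.4 = 642.0 s

642.0 s


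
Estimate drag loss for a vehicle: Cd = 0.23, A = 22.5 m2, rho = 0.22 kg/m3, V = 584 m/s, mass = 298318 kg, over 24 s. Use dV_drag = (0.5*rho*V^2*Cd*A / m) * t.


D = 0.5 * 0.22 * 584^2 * 0.23 * 22.5 = 194146.13 N
a = 194146.13 / 298318 = 0.6508 m/s2
dV = 0.6508 * 24 = 15.6 m/s

15.6 m/s


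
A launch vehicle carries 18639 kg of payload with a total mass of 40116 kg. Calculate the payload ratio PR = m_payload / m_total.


PR = 18639 / 40116 = 0.4646

0.4646


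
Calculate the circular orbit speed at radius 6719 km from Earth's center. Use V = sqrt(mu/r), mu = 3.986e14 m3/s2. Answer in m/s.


V = sqrt(3.986e14 / 6719000) = 7702 m/s

7702 m/s


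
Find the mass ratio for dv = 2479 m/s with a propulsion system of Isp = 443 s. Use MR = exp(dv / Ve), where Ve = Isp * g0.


Ve = 443 * 9.81 = 4345.83 m/s
MR = exp(2479 / 4345.83) = 1.769

1.769


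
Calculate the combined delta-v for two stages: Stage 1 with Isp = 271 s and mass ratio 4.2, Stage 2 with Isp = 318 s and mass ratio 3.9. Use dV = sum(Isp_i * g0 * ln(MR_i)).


dV1 = 271 * 9.81 * ln(4.2) = 3815.2 m/s
dV2 = 318 * 9.81 * ln(3.9) = 4245.7 m/s
Total dV = 3815.2 + 4245.7 = 8060.9 m/s ~ 8061 m/s

8061 m/s


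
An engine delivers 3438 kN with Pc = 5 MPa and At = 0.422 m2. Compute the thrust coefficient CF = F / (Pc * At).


CF = 3438000 / (5e6 * 0.422) = 1.63

1.63


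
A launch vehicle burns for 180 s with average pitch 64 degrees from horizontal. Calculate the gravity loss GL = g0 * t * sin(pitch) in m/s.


GL = 9.81 * 180 * sin(64 deg) = 1587 m/s

1587 m/s


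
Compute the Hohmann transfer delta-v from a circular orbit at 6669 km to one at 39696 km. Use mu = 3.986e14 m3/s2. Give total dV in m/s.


V1 = sqrt(mu/r1) = 7731.05 m/s
dV1 = V1*(sqrt(2*r2/(r1+r2)) - 1) = 2385.48 m/s
V2 = sqrt(mu/r2) = 3168.8 m/s
dV2 = V2*(1 - sqrt(2*r1/(r1+r2))) = 1469.21 m/s
Total dV = 3855 m/s

3855 m/s


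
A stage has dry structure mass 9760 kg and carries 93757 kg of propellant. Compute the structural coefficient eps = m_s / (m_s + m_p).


eps = 9760 / (9760 + 93757) = 0.0943

0.0943


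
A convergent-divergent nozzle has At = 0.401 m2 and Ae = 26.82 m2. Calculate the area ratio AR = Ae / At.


AR = 26.82 / 0.401 = 66.9

66.9


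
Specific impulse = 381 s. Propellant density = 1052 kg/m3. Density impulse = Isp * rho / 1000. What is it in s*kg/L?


rho*Isp = 381 * 1052 / 1000 = 401 s*kg/L

401 s*kg/L


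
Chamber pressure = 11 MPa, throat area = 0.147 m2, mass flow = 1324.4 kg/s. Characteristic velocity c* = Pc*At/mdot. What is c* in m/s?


c* = 11e6 * 0.147 / 1324.4 = 1221 m/s

1221 m/s


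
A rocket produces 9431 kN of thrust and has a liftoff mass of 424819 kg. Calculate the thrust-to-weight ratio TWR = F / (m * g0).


TWR = 9431000 / (424819 * 9.81) = 2.26

2.26


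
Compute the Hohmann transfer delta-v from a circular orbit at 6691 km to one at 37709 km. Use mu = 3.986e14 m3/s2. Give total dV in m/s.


V1 = sqrt(mu/r1) = 7718.33 m/s
dV1 = V1*(sqrt(2*r2/(r1+r2)) - 1) = 2341.01 m/s
V2 = sqrt(mu/r2) = 3251.22 m/s
dV2 = V2*(1 - sqrt(2*r1/(r1+r2))) = 1466.31 m/s
Total dV = 3807 m/s

3807 m/s


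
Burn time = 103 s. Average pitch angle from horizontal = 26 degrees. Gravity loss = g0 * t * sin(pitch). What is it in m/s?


GL = 9.81 * 103 * sin(26 deg) = 443 m/s

443 m/s


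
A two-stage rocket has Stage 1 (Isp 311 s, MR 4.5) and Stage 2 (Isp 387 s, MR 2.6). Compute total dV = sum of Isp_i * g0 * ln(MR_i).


dV1 = 311 * 9.81 * ln(4.5) = 4588.8 m/s
dV2 = 387 * 9.81 * ln(2.6) = 3627.6 m/s
Total dV = 4588.8 + 3627.6 = 8216.4 m/s ~ 8216 m/s

8216 m/s


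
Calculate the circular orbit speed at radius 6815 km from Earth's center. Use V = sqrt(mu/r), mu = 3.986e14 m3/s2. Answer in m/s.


V = sqrt(3.986e14 / 6815000) = 7648 m/s

7648 m/s


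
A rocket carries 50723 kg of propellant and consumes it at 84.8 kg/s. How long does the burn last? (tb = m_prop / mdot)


tb = 50723 / 84.8 = 598.1 s

598.1 s


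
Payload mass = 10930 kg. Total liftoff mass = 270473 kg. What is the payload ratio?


PR = 10930 / 270473 = 0.0404

0.0404


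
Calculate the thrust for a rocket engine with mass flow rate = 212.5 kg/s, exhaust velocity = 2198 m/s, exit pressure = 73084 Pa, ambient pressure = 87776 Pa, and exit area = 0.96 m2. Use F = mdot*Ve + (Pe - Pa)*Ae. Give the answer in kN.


F = 212.5 * 2198 + (73084 - 87776) * 0.96 = 452971.0 N = 453.0 kN

453.0 kN


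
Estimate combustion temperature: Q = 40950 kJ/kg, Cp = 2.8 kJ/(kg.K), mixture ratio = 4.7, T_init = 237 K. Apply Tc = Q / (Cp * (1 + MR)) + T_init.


Tc = 40950 / (2.8 * (1 + 4.7)) + 237 = 2803 K

2803 K


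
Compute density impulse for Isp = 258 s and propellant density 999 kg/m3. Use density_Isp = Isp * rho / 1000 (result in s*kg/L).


rho*Isp = 258 * 999 / 1000 = 258 s*kg/L

258 s*kg/L


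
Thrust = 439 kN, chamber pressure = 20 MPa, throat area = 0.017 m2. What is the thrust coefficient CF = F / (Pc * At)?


CF = 439000 / (20e6 * 0.017) = 1.29

1.29


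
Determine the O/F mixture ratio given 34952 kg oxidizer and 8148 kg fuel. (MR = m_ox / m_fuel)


MR = 34952 / 8148 = 4.29

4.29


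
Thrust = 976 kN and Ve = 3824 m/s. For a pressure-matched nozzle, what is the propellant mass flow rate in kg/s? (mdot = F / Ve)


mdot = F / Ve = 976000 / 3824 = 255.2 kg/s

255.2 kg/s


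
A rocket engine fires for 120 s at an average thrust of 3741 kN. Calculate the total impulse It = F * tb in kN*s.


It = 3741 * 120 = 448920 kN*s

448920 kN*s


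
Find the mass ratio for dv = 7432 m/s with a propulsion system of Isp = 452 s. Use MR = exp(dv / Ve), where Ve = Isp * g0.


Ve = 452 * 9.81 = 4434.12 m/s
MR = exp(7432 / 4434.12) = 5.345

5.345


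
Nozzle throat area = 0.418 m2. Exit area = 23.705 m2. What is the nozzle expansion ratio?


AR = 23.705 / 0.418 = 56.7

56.7


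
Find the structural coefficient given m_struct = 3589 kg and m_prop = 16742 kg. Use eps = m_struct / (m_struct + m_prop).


eps = 3589 / (3589 + 16742) = 0.1765

0.1765


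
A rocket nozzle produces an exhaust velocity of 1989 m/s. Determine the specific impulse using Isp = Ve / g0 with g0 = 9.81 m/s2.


Isp = Ve / g0 = 1989 / 9.81 = 202.8 s

202.8 s


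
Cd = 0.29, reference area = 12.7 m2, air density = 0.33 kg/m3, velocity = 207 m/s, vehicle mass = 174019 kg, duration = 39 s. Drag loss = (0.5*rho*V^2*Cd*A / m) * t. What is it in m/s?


D = 0.5 * 0.33 * 207^2 * 0.29 * 12.7 = 26039.12 N
a = 26039.12 / 174019 = 0.1496 m/s2
dV = 0.1496 * 39 = 5.8 m/s

5.8 m/s


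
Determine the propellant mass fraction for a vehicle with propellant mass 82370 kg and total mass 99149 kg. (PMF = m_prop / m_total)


PMF = 82370 / 99149 = 0.831

0.831


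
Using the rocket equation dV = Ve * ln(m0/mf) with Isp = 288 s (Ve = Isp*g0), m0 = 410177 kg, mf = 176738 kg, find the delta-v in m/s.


Ve = 288 * 9.81 = 2825.28 m/s
dV = 2825.28 * ln(410177/176738) = 2379 m/s

2379 m/s


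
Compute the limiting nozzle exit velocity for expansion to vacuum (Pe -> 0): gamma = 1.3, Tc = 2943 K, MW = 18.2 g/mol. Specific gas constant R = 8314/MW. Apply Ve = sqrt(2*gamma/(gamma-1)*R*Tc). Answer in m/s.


R = 8314 / 18.2 = 456.81 J/(kg.K)
Ve = sqrt(2 * 1.3 / (1.3 - 1) * 456.81 * 2943) = 3413 m/s

3413 m/s


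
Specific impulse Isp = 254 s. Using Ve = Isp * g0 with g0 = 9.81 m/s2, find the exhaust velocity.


Ve = Isp * g0 = 254 * 9.81 = 2491.7 m/s

2491.7 m/s


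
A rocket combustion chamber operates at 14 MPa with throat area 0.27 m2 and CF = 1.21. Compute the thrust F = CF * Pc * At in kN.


F = 1.21 * 14e6 * 0.27 = 4.5738e+06 N = 4573.8 kN

4573.8 kN


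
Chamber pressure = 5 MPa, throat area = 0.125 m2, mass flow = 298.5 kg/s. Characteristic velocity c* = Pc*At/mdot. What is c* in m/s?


c* = 5e6 * 0.125 / 298.5 = 2094 m/s

2094 m/s


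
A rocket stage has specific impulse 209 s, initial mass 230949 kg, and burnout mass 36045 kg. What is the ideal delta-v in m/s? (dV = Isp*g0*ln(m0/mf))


Ve = 209 * 9.81 = 2050.29 m/s
dV = 2050.29 * ln(230949/36045) = 3808 m/s

3808 m/s


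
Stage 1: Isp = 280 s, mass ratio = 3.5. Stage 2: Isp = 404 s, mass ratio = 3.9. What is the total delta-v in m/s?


dV1 = 280 * 9.81 * ln(3.5) = 3441.1 m/s
dV2 = 404 * 9.81 * ln(3.9) = 5393.9 m/s
Total dV = 3441.1 + 5393.9 = 8835.0 m/s ~ 8835 m/s

8835 m/s


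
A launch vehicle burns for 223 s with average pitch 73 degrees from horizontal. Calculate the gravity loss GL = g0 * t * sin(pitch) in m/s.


GL = 9.81 * 223 * sin(73 deg) = 2092 m/s

2092 m/s


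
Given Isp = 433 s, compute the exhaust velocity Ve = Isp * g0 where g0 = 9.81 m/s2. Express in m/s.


Ve = Isp * g0 = 433 * 9.81 = 4247.7 m/s

4247.7 m/s


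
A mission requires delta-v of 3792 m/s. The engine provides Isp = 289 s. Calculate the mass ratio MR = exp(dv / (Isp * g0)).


Ve = 289 * 9.81 = 2835.09 m/s
MR = exp(3792 / 2835.09) = 3.81

3.81


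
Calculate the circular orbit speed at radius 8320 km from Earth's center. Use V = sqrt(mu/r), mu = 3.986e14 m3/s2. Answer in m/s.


V = sqrt(3.986e14 / 8320000) = 6922 m/s

6922 m/s


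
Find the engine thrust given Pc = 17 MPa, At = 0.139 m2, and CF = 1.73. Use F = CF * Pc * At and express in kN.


F = 1.73 * 17e6 * 0.139 = 4.0880e+06 N = 4088.0 kN

4088.0 kN


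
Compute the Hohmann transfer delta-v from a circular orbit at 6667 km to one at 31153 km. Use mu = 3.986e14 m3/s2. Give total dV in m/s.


V1 = sqrt(mu/r1) = 7732.21 m/s
dV1 = V1*(sqrt(2*r2/(r1+r2)) - 1) = 2192.27 m/s
V2 = sqrt(mu/r2) = 3577.0 m/s
dV2 = V2*(1 - sqrt(2*r1/(r1+r2))) = 1453.08 m/s
Total dV = 3645 m/s

3645 m/s


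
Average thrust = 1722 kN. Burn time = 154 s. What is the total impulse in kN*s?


It = 1722 * 154 = 265188 kN*s

265188 kN*s


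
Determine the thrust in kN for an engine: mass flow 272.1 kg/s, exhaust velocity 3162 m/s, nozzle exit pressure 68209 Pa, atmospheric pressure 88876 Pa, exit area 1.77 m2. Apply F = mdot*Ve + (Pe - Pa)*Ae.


F = 272.1 * 3162 + (68209 - 88876) * 1.77 = 823800.0 N = 823.8 kN

823.8 kN


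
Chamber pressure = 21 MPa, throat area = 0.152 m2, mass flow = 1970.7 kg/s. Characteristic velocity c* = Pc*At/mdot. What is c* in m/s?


c* = 21e6 * 0.152 / 1970.7 = 1620 m/s

1620 m/s


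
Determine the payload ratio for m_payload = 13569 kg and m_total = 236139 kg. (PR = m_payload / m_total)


PR = 13569 / 236139 = 0.0575

0.0575


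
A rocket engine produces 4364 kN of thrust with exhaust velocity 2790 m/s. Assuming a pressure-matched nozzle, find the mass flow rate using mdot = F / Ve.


mdot = F / Ve = 4364000 / 2790 = 1564.2 kg/s

1564.2 kg/s


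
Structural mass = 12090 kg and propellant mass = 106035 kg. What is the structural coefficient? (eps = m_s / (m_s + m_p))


eps = 12090 / (12090 + 106035) = 0.1023

0.1023


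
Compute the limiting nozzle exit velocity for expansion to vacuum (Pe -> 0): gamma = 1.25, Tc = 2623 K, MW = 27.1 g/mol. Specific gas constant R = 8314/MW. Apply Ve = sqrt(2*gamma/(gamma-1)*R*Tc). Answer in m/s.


R = 8314 / 27.1 = 306.79 J/(kg.K)
Ve = sqrt(2 * 1.25 / (1.25 - 1) * 306.79 * 2623) = 2837 m/s

2837 m/s


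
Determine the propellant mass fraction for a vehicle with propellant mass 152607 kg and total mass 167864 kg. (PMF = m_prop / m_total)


PMF = 152607 / 167864 = 0.909

0.909


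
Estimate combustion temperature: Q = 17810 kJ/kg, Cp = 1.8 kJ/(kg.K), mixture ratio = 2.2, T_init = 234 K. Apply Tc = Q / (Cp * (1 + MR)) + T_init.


Tc = 17810 / (1.8 * (1 + 2.2)) + 234 = 3326 K

3326 K


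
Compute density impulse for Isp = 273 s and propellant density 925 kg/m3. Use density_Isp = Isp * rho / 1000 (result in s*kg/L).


rho*Isp = 273 * 925 / 1000 = 253 s*kg/L

253 s*kg/L


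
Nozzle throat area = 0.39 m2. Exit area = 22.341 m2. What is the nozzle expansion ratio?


AR = 22.341 / 0.39 = 57.3

57.3


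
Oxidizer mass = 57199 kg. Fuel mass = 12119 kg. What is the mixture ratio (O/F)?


MR = 57199 / 12119 = 4.72

4.72


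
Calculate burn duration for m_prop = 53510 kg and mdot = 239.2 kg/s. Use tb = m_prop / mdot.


tb = 53510 / 239.2 = 223.7 s

223.7 s


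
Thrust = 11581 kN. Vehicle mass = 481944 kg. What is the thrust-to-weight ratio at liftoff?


TWR = 11581000 / (481944 * 9.81) = 2.45

2.45


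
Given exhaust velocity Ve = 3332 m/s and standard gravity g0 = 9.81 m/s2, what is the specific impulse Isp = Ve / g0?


Isp = Ve / g0 = 3332 / 9.81 = 339.7 s

339.7 s


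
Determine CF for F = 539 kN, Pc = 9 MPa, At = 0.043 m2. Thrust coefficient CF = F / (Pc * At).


CF = 539000 / (9e6 * 0.043) = 1.39

1.39


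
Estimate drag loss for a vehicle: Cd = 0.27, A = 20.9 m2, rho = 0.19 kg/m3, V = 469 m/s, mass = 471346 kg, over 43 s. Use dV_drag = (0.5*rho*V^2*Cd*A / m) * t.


D = 0.5 * 0.19 * 469^2 * 0.27 * 20.9 = 117917.79 N
a = 117917.79 / 471346 = 0.2502 m/s2
dV = 0.2502 * 43 = 10.8 m/s

10.8 m/s


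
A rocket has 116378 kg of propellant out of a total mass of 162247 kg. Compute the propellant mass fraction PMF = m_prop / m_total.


PMF = 116378 / 162247 = 0.717

0.717


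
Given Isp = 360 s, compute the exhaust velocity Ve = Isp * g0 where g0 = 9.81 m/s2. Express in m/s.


Ve = Isp * g0 = 360 * 9.81 = 3531.6 m/s

3531.6 m/s


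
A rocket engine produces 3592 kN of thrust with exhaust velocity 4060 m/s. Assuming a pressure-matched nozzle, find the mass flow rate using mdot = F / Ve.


mdot = F / Ve = 3592000 / 4060 = 884.7 kg/s

884.7 kg/s


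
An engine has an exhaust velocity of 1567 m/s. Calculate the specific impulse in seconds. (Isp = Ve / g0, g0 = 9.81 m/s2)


Isp = Ve / g0 = 1567 / 9.81 = 159.7 s

159.7 s


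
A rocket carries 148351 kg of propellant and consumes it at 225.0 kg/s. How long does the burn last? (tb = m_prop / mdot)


tb = 148351 / 225.0 = 659.3 s

659.3 s


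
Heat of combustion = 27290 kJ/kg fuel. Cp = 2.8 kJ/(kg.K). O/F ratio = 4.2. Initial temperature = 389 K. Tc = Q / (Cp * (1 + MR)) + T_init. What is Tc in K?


Tc = 27290 / (2.8 * (1 + 4.2)) + 389 = 2263 K

2263 K


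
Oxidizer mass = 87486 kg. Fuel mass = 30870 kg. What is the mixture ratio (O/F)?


MR = 87486 / 30870 = 2.83

2.83


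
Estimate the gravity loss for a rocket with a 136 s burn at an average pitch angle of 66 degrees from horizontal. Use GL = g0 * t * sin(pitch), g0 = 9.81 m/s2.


GL = 9.81 * 136 * sin(66 deg) = 1219 m/s

1219 m/s


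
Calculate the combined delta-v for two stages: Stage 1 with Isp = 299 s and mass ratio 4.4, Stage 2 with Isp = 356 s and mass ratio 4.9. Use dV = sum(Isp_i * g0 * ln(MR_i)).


dV1 = 299 * 9.81 * ln(4.4) = 4345.8 m/s
dV2 = 356 * 9.81 * ln(4.9) = 5550.2 m/s
Total dV = 4345.8 + 5550.2 = 9896.0 m/s ~ 9896 m/s

9896 m/s


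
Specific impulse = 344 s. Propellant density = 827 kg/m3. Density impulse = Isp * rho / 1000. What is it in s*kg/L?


rho*Isp = 344 * 827 / 1000 = 284 s*kg/L

284 s*kg/L


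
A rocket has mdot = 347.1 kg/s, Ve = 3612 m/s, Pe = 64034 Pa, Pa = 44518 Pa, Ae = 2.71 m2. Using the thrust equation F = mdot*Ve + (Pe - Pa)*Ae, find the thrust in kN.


F = 347.1 * 3612 + (64034 - 44518) * 2.71 = 1.3066e+06 N = 1306.6 kN

1306.6 kN


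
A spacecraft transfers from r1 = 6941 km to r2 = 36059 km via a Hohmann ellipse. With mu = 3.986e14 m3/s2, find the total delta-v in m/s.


V1 = sqrt(mu/r1) = 7578.05 m/s
dV1 = V1*(sqrt(2*r2/(r1+r2)) - 1) = 2235.93 m/s
V2 = sqrt(mu/r2) = 3324.77 m/s
dV2 = V2*(1 - sqrt(2*r1/(r1+r2))) = 1435.68 m/s
Total dV = 3672 m/s

3672 m/s


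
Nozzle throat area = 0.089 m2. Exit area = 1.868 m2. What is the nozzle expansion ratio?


AR = 1.868 / 0.089 = 21.0

21.0


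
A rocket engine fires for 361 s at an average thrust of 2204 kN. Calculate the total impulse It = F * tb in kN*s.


It = 2204 * 361 = 795644 kN*s

795644 kN*s


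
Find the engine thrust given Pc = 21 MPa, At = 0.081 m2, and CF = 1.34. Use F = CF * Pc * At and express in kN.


F = 1.34 * 21e6 * 0.081 = 2.2793e+06 N = 2279.3 kN

2279.3 kN


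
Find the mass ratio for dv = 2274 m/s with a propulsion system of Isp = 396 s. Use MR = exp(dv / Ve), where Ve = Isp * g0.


Ve = 396 * 9.81 = 3884.76 m/s
MR = exp(2274 / 3884.76) = 1.796

1.796


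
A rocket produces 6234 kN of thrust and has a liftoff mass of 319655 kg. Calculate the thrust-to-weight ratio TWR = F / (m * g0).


TWR = 6234000 / (319655 * 9.81) = 1.99

1.99


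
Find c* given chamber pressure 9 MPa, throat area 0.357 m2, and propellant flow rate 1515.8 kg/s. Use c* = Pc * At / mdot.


c* = 9e6 * 0.357 / 1515.8 = 2120 m/s

2120 m/s


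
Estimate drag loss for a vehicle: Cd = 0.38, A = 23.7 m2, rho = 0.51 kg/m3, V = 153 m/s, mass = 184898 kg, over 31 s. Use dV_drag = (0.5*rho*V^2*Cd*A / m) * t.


D = 0.5 * 0.51 * 153^2 * 0.38 * 23.7 = 53759.47 N
a = 53759.47 / 184898 = 0.2908 m/s2
dV = 0.2908 * 31 = 9.0 m/s

9.0 m/s


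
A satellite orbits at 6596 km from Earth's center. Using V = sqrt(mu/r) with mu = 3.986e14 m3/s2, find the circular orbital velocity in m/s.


V = sqrt(3.986e14 / 6596000) = 7774 m/s

7774 m/s


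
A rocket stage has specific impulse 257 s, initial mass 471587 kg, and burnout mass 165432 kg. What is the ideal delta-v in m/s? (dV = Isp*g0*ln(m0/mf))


Ve = 257 * 9.81 = 2521.17 m/s
dV = 2521.17 * ln(471587/165432) = 2641 m/s

2641 m/s


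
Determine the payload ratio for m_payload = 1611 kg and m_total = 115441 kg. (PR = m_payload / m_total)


PR = 1611 / 115441 = 0.014

0.014


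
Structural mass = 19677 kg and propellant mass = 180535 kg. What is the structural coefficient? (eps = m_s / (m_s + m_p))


eps = 19677 / (19677 + 180535) = 0.0983

0.0983


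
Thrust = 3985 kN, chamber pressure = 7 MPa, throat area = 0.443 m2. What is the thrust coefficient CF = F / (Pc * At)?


CF = 3985000 / (7e6 * 0.443) = 1.29

1.29


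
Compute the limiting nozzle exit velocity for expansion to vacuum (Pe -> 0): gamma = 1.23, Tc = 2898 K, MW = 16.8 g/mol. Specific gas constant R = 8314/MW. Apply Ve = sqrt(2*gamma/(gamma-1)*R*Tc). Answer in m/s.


R = 8314 / 16.8 = 494.88 J/(kg.K)
Ve = sqrt(2 * 1.23 / (1.23 - 1) * 494.88 * 2898) = 3917 m/s

3917 m/s


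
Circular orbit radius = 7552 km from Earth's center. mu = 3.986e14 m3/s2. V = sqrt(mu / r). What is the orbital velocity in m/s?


V = sqrt(3.986e14 / 7552000) = 7265 m/s

7265 m/s


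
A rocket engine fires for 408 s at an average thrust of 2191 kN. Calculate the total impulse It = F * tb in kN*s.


It = 2191 * 408 = 893928 kN*s

893928 kN*s


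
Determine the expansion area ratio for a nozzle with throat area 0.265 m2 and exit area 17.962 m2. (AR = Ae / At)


AR = 17.962 / 0.265 = 67.8

67.8


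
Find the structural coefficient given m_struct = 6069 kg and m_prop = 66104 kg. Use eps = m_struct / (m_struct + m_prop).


eps = 6069 / (6069 + 66104) = 0.0841

0.0841


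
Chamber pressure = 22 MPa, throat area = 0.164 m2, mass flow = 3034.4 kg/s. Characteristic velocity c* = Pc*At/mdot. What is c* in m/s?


c* = 22e6 * 0.164 / 3034.4 = 1189 m/s

1189 m/s


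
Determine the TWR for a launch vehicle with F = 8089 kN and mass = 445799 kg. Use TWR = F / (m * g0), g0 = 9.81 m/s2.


TWR = 8089000 / (445799 * 9.81) = 1.85

1.85


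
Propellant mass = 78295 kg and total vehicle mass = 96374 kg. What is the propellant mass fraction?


PMF = 78295 / 96374 = 0.812

0.812


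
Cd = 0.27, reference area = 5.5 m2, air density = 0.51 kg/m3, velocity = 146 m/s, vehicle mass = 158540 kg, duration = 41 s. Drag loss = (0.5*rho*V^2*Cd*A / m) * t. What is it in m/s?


D = 0.5 * 0.51 * 146^2 * 0.27 * 5.5 = 8071.84 N
a = 8071.84 / 158540 = 0.0509 m/s2
dV = 0.0509 * 41 = 2.1 m/s

2.1 m/s


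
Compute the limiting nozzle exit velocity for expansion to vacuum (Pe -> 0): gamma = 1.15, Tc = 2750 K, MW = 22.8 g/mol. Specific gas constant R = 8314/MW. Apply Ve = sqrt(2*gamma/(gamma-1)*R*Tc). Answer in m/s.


R = 8314 / 22.8 = 364.65 J/(kg.K)
Ve = sqrt(2 * 1.15 / (1.15 - 1) * 364.65 * 2750) = 3921 m/s

3921 m/s


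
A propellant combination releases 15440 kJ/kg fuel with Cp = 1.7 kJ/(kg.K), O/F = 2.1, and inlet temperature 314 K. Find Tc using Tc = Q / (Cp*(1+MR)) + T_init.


Tc = 15440 / (1.7 * (1 + 2.1)) + 314 = 3244 K

3244 K


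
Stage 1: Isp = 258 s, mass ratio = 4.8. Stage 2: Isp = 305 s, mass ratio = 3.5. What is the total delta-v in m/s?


dV1 = 258 * 9.81 * ln(4.8) = 3970.1 m/s
dV2 = 305 * 9.81 * ln(3.5) = 3748.3 m/s
Total dV = 3970.1 + 3748.3 = 7718.4 m/s ~ 7718 m/s

7718 m/s


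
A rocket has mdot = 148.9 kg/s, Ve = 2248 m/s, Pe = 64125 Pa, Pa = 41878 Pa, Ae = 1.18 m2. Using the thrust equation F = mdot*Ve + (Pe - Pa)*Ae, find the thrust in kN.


F = 148.9 * 2248 + (64125 - 41878) * 1.18 = 360979.0 N = 361.0 kN

361.0 kN


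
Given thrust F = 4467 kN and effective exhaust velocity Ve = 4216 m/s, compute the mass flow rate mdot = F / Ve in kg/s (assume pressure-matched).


mdot = F / Ve = 4467000 / 4216 = 1059.5 kg/s

1059.5 kg/s


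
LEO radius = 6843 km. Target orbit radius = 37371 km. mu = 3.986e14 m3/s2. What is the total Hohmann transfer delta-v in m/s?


V1 = sqrt(mu/r1) = 7632.12 m/s
dV1 = V1*(sqrt(2*r2/(r1+r2)) - 1) = 2290.99 m/s
V2 = sqrt(mu/r2) = 3265.89 m/s
dV2 = V2*(1 - sqrt(2*r1/(r1+r2))) = 1448.87 m/s
Total dV = 3740 m/s

3740 m/s


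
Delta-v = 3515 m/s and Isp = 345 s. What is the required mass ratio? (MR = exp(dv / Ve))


Ve = 345 * 9.81 = 3384.45 m/s
MR = exp(3515 / 3384.45) = 2.825

2.825


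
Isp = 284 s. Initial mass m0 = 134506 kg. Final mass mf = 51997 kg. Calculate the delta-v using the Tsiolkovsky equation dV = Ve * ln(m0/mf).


Ve = 284 * 9.81 = 2786.04 m/s
dV = 2786.04 * ln(134506/51997) = 2648 m/s

2648 m/s


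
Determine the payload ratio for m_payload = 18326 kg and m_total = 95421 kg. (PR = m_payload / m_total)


PR = 18326 / 95421 = 0.1921

0.1921


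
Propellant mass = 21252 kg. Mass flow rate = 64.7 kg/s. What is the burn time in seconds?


tb = 21252 / 64.7 = 328.5 s

328.5 s


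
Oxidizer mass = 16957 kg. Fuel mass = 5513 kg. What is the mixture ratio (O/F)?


MR = 16957 / 5513 = 3.08

3.08


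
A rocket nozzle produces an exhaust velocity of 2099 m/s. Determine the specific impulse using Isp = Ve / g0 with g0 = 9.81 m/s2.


Isp = Ve / g0 = 2099 / 9.81 = 214.0 s

214.0 s


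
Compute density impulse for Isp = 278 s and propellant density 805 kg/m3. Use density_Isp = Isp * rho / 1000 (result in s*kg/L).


rho*Isp = 278 * 805 / 1000 = 224 s*kg/L

224 s*kg/L


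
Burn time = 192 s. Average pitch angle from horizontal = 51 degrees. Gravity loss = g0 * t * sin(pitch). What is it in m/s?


GL = 9.81 * 192 * sin(51 deg) = 1464 m/s

1464 m/s


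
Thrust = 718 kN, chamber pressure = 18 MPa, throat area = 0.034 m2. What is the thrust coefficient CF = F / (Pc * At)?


CF = 718000 / (18e6 * 0.034) = 1.17

1.17


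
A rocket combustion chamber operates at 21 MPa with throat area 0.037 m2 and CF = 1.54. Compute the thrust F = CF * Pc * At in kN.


F = 1.54 * 21e6 * 0.037 = 1.1966e+06 N = 1196.6 kN

1196.6 kN


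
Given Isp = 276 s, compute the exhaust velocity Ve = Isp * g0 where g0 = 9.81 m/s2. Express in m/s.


Ve = Isp * g0 = 276 * 9.81 = 2707.6 m/s

2707.6 m/s


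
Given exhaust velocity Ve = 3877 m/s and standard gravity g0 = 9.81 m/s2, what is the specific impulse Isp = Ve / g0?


Isp = Ve / g0 = 3877 / 9.81 = 395.2 s

395.2 s


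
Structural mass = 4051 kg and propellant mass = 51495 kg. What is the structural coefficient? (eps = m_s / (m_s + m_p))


eps = 4051 / (4051 + 51495) = 0.0729

0.0729


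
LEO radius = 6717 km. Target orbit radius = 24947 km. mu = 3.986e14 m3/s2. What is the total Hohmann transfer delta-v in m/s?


V1 = sqrt(mu/r1) = 7703.37 m/s
dV1 = V1*(sqrt(2*r2/(r1+r2)) - 1) = 1966.53 m/s
V2 = sqrt(mu/r2) = 3997.23 m/s
dV2 = V2*(1 - sqrt(2*r1/(r1+r2))) = 1393.6 m/s
Total dV = 3360 m/s

3360 m/s


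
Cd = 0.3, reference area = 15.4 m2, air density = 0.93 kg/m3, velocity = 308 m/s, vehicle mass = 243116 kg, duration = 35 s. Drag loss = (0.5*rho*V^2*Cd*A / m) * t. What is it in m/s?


D = 0.5 * 0.93 * 308^2 * 0.3 * 15.4 = 203796.33 N
a = 203796.33 / 243116 = 0.8383 m/s2
dV = 0.8383 * 35 = 29.3 m/s

29.3 m/s


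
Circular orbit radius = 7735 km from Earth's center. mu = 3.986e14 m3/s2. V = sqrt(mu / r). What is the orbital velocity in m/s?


V = sqrt(3.986e14 / 7735000) = 7179 m/s

7179 m/s


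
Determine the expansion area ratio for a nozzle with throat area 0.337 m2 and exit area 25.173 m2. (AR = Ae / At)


AR = 25.173 / 0.337 = 74.7

74.7


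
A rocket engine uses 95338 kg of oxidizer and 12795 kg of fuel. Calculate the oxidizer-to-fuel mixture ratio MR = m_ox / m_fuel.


MR = 95338 / 12795 = 7.45

7.45


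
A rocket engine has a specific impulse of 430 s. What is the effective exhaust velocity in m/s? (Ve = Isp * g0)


Ve = Isp * g0 = 430 * 9.81 = 4218.3 m/s

4218.3 m/s


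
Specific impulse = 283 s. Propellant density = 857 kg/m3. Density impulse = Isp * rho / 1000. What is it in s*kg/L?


rho*Isp = 283 * 857 / 1000 = 243 s*kg/L

243 s*kg/L


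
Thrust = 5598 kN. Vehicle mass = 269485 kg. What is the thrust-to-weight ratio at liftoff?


TWR = 5598000 / (269485 * 9.81) = 2.12

2.12


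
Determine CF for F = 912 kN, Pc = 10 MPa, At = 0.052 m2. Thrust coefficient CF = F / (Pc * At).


CF = 912000 / (10e6 * 0.052) = 1.75

1.75


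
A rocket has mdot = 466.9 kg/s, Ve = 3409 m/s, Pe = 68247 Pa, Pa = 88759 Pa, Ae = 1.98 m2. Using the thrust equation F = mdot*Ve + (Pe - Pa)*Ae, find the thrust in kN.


F = 466.9 * 3409 + (68247 - 88759) * 1.98 = 1.5510e+06 N = 1551.0 kN

1551.0 kN


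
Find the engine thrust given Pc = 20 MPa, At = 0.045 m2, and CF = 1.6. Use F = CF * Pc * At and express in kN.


F = 1.6 * 20e6 * 0.045 = 1.4400e+06 N = 1440.0 kN

1440.0 kN


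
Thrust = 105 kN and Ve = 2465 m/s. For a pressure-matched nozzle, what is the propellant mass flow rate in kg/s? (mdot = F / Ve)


mdot = F / Ve = 105000 / 2465 = 42.6 kg/s

42.6 kg/s


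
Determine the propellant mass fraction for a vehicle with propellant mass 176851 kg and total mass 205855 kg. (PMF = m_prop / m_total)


PMF = 176851 / 205855 = 0.859

0.859


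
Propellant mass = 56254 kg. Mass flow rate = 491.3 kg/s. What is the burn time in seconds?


tb = 56254 / 491.3 = 114.5 s

114.5 s


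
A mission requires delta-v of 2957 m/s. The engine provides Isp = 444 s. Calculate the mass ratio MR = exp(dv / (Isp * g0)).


Ve = 444 * 9.81 = 4355.64 m/s
MR = exp(2957 / 4355.64) = 1.972

1.972


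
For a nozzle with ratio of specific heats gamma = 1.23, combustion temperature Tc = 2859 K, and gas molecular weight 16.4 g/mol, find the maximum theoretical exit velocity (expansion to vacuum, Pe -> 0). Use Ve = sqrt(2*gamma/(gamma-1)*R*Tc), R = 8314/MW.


R = 8314 / 16.4 = 506.95 J/(kg.K)
Ve = sqrt(2 * 1.23 / (1.23 - 1) * 506.95 * 2859) = 3937 m/s

3937 m/s


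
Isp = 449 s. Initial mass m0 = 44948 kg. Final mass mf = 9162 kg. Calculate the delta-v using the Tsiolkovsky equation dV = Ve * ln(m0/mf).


Ve = 449 * 9.81 = 4404.69 m/s
dV = 4404.69 * ln(44948/9162) = 7005 m/s

7005 m/s


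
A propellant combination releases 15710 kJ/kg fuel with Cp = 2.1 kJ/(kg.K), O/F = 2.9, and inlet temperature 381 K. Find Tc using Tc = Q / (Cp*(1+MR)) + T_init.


Tc = 15710 / (2.1 * (1 + 2.9)) + 381 = 2299 K

2299 K


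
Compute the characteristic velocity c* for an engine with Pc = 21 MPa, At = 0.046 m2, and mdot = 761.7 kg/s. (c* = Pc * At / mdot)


c* = 21e6 * 0.046 / 761.7 = 1268 m/s

1268 m/s


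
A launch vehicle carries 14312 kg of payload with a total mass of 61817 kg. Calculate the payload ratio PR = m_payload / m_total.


PR = 14312 / 61817 = 0.2315

0.2315


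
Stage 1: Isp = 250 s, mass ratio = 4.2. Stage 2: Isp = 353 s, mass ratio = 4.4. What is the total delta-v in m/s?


dV1 = 250 * 9.81 * ln(4.2) = 3519.5 m/s
dV2 = 353 * 9.81 * ln(4.4) = 5130.7 m/s
Total dV = 3519.5 + 5130.7 = 8650.2 m/s ~ 8650 m/s

8650 m/s


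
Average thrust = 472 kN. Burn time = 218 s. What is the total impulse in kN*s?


It = 472 * 218 = 102896 kN*s

102896 kN*s


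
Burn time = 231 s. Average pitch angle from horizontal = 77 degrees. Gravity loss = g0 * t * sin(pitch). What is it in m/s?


GL = 9.81 * 231 * sin(77 deg) = 2208 m/s

2208 m/s


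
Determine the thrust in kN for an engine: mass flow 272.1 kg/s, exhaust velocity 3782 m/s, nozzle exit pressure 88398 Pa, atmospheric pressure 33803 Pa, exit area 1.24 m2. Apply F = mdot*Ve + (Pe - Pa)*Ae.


F = 272.1 * 3782 + (88398 - 33803) * 1.24 = 1.0968e+06 N = 1096.8 kN

1096.8 kN


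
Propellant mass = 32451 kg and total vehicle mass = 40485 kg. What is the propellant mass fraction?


PMF = 32451 / 40485 = 0.802

0.802


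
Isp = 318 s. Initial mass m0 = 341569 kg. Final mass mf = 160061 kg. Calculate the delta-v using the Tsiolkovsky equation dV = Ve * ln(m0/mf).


Ve = 318 * 9.81 = 3119.58 m/s
dV = 3119.58 * ln(341569/160061) = 2365 m/s

2365 m/s
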